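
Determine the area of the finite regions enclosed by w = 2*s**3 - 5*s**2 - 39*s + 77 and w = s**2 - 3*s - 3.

Set the curves equal: 2*s**3 - 5*s**2 - 39*s + 77 = s**2 - 3*s - 3, so 2*s**3 - 6*s**2 - 36*s + 80 = 0, which factors as 2*(s - 5)*(s - 2)*(s + 4) = 0. The curves meet at s = -4, 2, 5.
On [-4, 2], w = 2*s**3 - 5*s**2 - 39*s + 77 is on top; that piece has area ∫[-4,2] (2*s**3 - 6*s**2 - 36*s + 80) ds = 432.
On [2, 5], w = s**2 - 3*s - 3 is on top; that piece has area ∫[2,5] (-(2*s**3 - 6*s**2 - 36*s + 80)) ds = 135/2.
Total enclosed area = 432 + 135/2 = 999/2.

999/2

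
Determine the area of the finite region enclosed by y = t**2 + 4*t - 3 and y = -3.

32/3

Set the curves equal: t**2 + 4*t - 3 = -3, so t**2 + 4*t = 0, which factors as t*(t + 4) = 0. The curves meet at t = -4, 0.
On [-4, 0], y = -3 is on top; that piece has area ∫[-4,0] (-(t**2 + 4*t)) dt = 32/3.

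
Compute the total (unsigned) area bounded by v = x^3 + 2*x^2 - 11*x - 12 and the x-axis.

937/12

The curve meets the x-axis where x^3 + 2*x^2 - 11*x - 12 = 0, i.e. (x - 3)*(x + 1)*(x + 4) = 0, at x = -4, -1, 3.
On [-4, -1] the curve lies above the axis; ∫[-4,-1] (x^3 + 2*x^2 - 11*x - 12) dx = 99/4, giving area 99/4.
On [-1, 3] the curve lies below the axis; ∫[-1,3] (x^3 + 2*x^2 - 11*x - 12) dx = -160/3, giving area 160/3.
Total area = 99/4 + 160/3 = 937/12.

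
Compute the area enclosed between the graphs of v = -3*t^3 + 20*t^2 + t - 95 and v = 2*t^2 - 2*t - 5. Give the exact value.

Set the curves equal: -3*t^3 + 20*t^2 + t - 95 = 2*t^2 - 2*t - 5, so -3*t^3 + 18*t^2 + 3*t - 90 = 0, which factors as -3*(t - 5)*(t - 3)*(t + 2) = 0. The curves meet at t = -2, 3, 5.
On [-2, 3], v = 2*t^2 - 2*t - 5 is on top; that piece has area ∫[-2,3] (-(-3*t^3 + 18*t^2 + 3*t - 90)) dt = 1125/4.
On [3, 5], v = -3*t^3 + 20*t^2 + t - 95 is on top; that piece has area ∫[3,5] (-3*t^3 + 18*t^2 + 3*t - 90) dt = 24.
Total enclosed area = 1125/4 + 24 = 1221/4.

1221/4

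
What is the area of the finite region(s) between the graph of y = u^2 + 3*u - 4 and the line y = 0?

The curve meets the u-axis where u^2 + 3*u - 4 = 0, i.e. (u - 1)*(u + 4) = 0, at u = -4, 1.
On [-4, 1] the curve lies below the axis; ∫[-4,1] (u^2 + 3*u - 4) du = -125/6, giving area 125/6.

125/6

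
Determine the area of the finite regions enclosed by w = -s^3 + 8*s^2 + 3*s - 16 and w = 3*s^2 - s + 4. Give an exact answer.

Set the curves equal: -s^3 + 8*s^2 + 3*s - 16 = 3*s^2 - s + 4, so -s^3 + 5*s^2 + 4*s - 20 = 0, which factors as -(s - 5)*(s - 2)*(s + 2) = 0. The curves meet at s = -2, 2, 5.
On [-2, 2], w = 3*s^2 - s + 4 is on top; that piece has area ∫[-2,2] (-(-s^3 + 5*s^2 + 4*s - 20)) ds = 160/3.
On [2, 5], w = -s^3 + 8*s^2 + 3*s - 16 is on top; that piece has area ∫[2,5] (-s^3 + 5*s^2 + 4*s - 20) ds = 99/4.
Total enclosed area = 160/3 + 99/4 = 937/12.

937/12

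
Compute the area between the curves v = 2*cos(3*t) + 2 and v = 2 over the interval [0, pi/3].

The difference (2*cos(3*t) + 2) - (2) = 2*cos(3*t) changes sign at t = pi/6 inside [0, pi/3], so split the integral there.
∫[0,pi/6] (2*cos(3*t)) dt = 2/3.
∫[pi/6,pi/3] (2*cos(3*t)) dt = -2/3; the area of that piece is 2/3.
Total area = 2/3 + 2/3 = 4/3.

4/3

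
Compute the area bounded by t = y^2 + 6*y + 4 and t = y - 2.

Both boundary curves give t as a function of y, so integrate with respect to y. Setting them equal: y^2 + 5*y + 6 = 0, i.e. (y + 2)*(y + 3) = 0, so they meet at y = -3, -2.
For y in [-3, -2], t = y^2 + 6*y + 4 is on the left; area = ∫[-3,-2] (-(y^2 + 5*y + 6)) dy = 1/6.

1/6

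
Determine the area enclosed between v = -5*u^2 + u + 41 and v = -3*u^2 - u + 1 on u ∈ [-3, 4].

On [-3, 4], (-5*u^2 + u + 41) - (-3*u^2 - u + 1) = -2*u^2 + 2*u + 40 is ≥ 0 throughout, so the area is a single integral of |-2*u^2 + 2*u + 40|.
∫[-3,4] (-2*u^2 + 2*u + 40) du = 679/3.

679/3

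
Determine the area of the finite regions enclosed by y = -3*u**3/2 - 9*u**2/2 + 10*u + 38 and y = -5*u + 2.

Set the curves equal: -3*u**3/2 - 9*u**2/2 + 10*u + 38 = -5*u + 2, so -3*u**3/2 - 9*u**2/2 + 15*u + 36 = 0, which factors as -3*(u - 3)*(u + 2)*(u + 4)/2 = 0. The curves meet at u = -4, -2, 3.
On [-4, -2], y = -5*u + 2 is on top; that piece has area ∫[-4,-2] (-(-3*u**3/2 - 9*u**2/2 + 15*u + 36)) du = 12.
On [-2, 3], y = -3*u**3/2 - 9*u**2/2 + 10*u + 38 is on top; that piece has area ∫[-2,3] (-3*u**3/2 - 9*u**2/2 + 15*u + 36) du = 1125/8.
Total enclosed area = 12 + 1125/8 = 1221/8.

1221/8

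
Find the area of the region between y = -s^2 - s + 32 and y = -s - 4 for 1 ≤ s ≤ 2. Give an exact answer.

On [1, 2], (-s^2 - s + 32) - (-s - 4) = -s^2 + 36 is ≥ 0 throughout, so the area is a single integral of |-s^2 + 36|.
∫[1,2] (-s^2 + 36) ds = 101/3.

101/3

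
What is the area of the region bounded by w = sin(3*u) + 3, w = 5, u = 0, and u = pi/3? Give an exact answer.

-2/3 + 2*pi/3

On [0, pi/3], (sin(3*u) + 3) - (5) = sin(3*u) - 2 is ≤ 0 throughout, so the area is a single integral of |sin(3*u) - 2|.
∫[0,pi/3] (sin(3*u) - 2) du = 2/3 - 2*pi/3; the area of that piece is -2/3 + 2*pi/3.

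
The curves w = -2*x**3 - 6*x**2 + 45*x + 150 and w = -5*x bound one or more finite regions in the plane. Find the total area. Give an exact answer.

Set the curves equal: -2*x**3 - 6*x**2 + 45*x + 150 = -5*x, so -2*x**3 - 6*x**2 + 50*x + 150 = 0, which factors as -2*(x - 5)*(x + 3)*(x + 5) = 0. The curves meet at x = -5, -3, 5.
On [-5, -3], w = -5*x is on top; that piece has area ∫[-5,-3] (-(-2*x**3 - 6*x**2 + 50*x + 150)) dx = 24.
On [-3, 5], w = -2*x**3 - 6*x**2 + 45*x + 150 is on top; that piece has area ∫[-3,5] (-2*x**3 - 6*x**2 + 50*x + 150) dx = 1024.
Total enclosed area = 24 + 1024 = 1048.

1048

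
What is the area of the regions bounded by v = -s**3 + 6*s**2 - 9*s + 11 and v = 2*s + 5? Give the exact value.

1/2

Set the curves equal: -s**3 + 6*s**2 - 9*s + 11 = 2*s + 5, so -s**3 + 6*s**2 - 11*s + 6 = 0, which factors as -(s - 3)*(s - 2)*(s - 1) = 0. The curves meet at s = 1, 2, 3.
On [1, 2], v = 2*s + 5 is on top; that piece has area ∫[1,2] (-(-s**3 + 6*s**2 - 11*s + 6)) ds = 1/4.
On [2, 3], v = -s**3 + 6*s**2 - 9*s + 11 is on top; that piece has area ∫[2,3] (-s**3 + 6*s**2 - 11*s + 6) ds = 1/4.
Total enclosed area = 1/4 + 1/4 = 1/2.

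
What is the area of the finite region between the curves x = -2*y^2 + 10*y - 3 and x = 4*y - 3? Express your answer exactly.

9

Both boundary curves give x as a function of y, so integrate with respect to y. Setting them equal: -2*y^2 + 6*y = 0, i.e. -2*y*(y - 3) = 0, so they meet at y = 0, 3.
For y in [0, 3], x = -2*y^2 + 10*y - 3 is on the right; area = ∫[0,3] (-2*y^2 + 6*y) dy = 9.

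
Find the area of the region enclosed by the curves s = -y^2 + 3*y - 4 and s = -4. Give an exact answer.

9/2

Both boundary curves give s as a function of y, so integrate with respect to y. Setting them equal: -y^2 + 3*y = 0, i.e. -y*(y - 3) = 0, so they meet at y = 0, 3.
For y in [0, 3], s = -y^2 + 3*y - 4 is on the right; area = ∫[0,3] (-y^2 + 3*y) dy = 9/2.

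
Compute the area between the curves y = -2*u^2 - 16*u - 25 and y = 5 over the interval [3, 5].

760/3

On [3, 5], (-2*u^2 - 16*u - 25) - (5) = -2*u^2 - 16*u - 30 is ≤ 0 throughout, so the area is a single integral of |-2*u^2 - 16*u - 30|.
∫[3,5] (-2*u^2 - 16*u - 30) du = -760/3; the area of that piece is 760/3.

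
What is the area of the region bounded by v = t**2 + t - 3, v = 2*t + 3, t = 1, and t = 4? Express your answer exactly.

61/6

The difference (t**2 + t - 3) - (2*t + 3) = t**2 - t - 6 changes sign at t = 3 inside [1, 4], so split the integral there.
∫[1,3] (t**2 - t - 6) dt = -22/3; the area of that piece is 22/3.
∫[3,4] (t**2 - t - 6) dt = 17/6.
Total area = 22/3 + 17/6 = 61/6.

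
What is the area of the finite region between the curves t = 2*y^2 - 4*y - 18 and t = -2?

72

Both boundary curves give t as a function of y, so integrate with respect to y. Setting them equal: 2*y^2 - 4*y - 16 = 0, i.e. 2*(y - 4)*(y + 2) = 0, so they meet at y = -2, 4.
For y in [-2, 4], t = 2*y^2 - 4*y - 18 is on the left; area = ∫[-2,4] (-(2*y^2 - 4*y - 16)) dy = 72.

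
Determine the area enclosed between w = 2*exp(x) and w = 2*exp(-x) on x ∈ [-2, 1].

The difference (2*exp(x)) - (2*exp(-x)) = 2*exp(x) - 2*exp(-x) changes sign at x = 0 inside [-2, 1], so split the integral there.
∫[-2,0] (2*exp(x) - 2*exp(-x)) dx = -2*exp(2) - 2*exp(-2) + 4; the area of that piece is -4 + 2*exp(-2) + 2*exp(2).
∫[0,1] (2*exp(x) - 2*exp(-x)) dx = -4 + 2*exp(-1) + 2*exp(1).
Total area = (-4 + 2*exp(-2) + 2*exp(2)) + (-4 + 2*exp(-1) + 2*exp(1)) = -8 + 2*exp(-2) + 2*exp(-1) + 2*exp(1) + 2*exp(2).

-8 + 2*exp(-2) + 2*exp(-1) + 2*exp(1) + 2*exp(2)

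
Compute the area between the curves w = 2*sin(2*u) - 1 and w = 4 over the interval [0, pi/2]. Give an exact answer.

-2 + 5*pi/2

On [0, pi/2], (2*sin(2*u) - 1) - (4) = 2*sin(2*u) - 5 is ≤ 0 throughout, so the area is a single integral of |2*sin(2*u) - 5|.
∫[0,pi/2] (2*sin(2*u) - 5) du = 2 - 5*pi/2; the area of that piece is -2 + 5*pi/2.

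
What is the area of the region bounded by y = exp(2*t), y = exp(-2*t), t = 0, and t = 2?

-1 + exp(-4)/2 + exp(4)/2

On [0, 2], (exp(2*t)) - (exp(-2*t)) = exp(2*t) - exp(-2*t) is ≥ 0 throughout, so the area is a single integral of |exp(2*t) - exp(-2*t)|.
∫[0,2] (exp(2*t) - exp(-2*t)) dt = -1 + exp(-4)/2 + exp(4)/2.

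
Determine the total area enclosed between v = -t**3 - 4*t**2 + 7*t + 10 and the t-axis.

937/12

The curve meets the t-axis where -t**3 - 4*t**2 + 7*t + 10 = 0, i.e. -(t - 2)*(t + 1)*(t + 5) = 0, at t = -5, -1, 2.
On [-5, -1] the curve lies below the axis; ∫[-5,-1] (-t**3 - 4*t**2 + 7*t + 10) dt = -160/3, giving area 160/3.
On [-1, 2] the curve lies above the axis; ∫[-1,2] (-t**3 - 4*t**2 + 7*t + 10) dt = 99/4, giving area 99/4.
Total area = 160/3 + 99/4 = 937/12.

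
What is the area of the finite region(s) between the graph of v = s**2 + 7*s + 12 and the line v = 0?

The curve meets the s-axis where s**2 + 7*s + 12 = 0, i.e. (s + 3)*(s + 4) = 0, at s = -4, -3.
On [-4, -3] the curve lies below the axis; ∫[-4,-3] (s**2 + 7*s + 12) ds = -1/6, giving area 1/6.

1/6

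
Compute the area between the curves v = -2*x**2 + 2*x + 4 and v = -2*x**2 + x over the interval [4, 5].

17/2

On [4, 5], (-2*x**2 + 2*x + 4) - (-2*x**2 + x) = x + 4 is ≥ 0 throughout, so the area is a single integral of |x + 4|.
∫[4,5] (x + 4) dx = 17/2.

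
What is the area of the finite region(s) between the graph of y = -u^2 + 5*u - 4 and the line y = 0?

The curve meets the u-axis where -u^2 + 5*u - 4 = 0, i.e. -(u - 4)*(u - 1) = 0, at u = 1, 4.
On [1, 4] the curve lies above the axis; ∫[1,4] (-u^2 + 5*u - 4) du = 9/2, giving area 9/2.

9/2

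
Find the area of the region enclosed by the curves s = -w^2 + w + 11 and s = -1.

343/6

Both boundary curves give s as a function of w, so integrate with respect to w. Setting them equal: -w^2 + w + 12 = 0, i.e. -(w - 4)*(w + 3) = 0, so they meet at w = -3, 4.
For w in [-3, 4], s = -w^2 + w + 11 is on the right; area = ∫[-3,4] (-w^2 + w + 12) dw = 343/6.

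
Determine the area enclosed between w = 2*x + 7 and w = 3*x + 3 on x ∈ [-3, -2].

On [-3, -2], (2*x + 7) - (3*x + 3) = -x + 4 is ≥ 0 throughout, so the area is a single integral of |-x + 4|.
∫[-3,-2] (-x + 4) dx = 13/2.

13/2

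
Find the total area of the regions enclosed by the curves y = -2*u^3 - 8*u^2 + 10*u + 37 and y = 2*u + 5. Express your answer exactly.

Set the curves equal: -2*u^3 - 8*u^2 + 10*u + 37 = 2*u + 5, so -2*u^3 - 8*u^2 + 8*u + 32 = 0, which factors as -2*(u - 2)*(u + 2)*(u + 4) = 0. The curves meet at u = -4, -2, 2.
On [-4, -2], y = 2*u + 5 is on top; that piece has area ∫[-4,-2] (-(-2*u^3 - 8*u^2 + 8*u + 32)) du = 40/3.
On [-2, 2], y = -2*u^3 - 8*u^2 + 10*u + 37 is on top; that piece has area ∫[-2,2] (-2*u^3 - 8*u^2 + 8*u + 32) du = 256/3.
Total enclosed area = 40/3 + 256/3 = 296/3.

296/3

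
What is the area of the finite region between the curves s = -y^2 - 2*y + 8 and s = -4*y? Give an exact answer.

Both boundary curves give s as a function of y, so integrate with respect to y. Setting them equal: -y^2 + 2*y + 8 = 0, i.e. -(y - 4)*(y + 2) = 0, so they meet at y = -2, 4.
For y in [-2, 4], s = -y^2 - 2*y + 8 is on the right; area = ∫[-2,4] (-y^2 + 2*y + 8) dy = 36.

36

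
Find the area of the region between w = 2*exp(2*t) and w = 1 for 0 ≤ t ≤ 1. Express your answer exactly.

-2 + exp(2)

On [0, 1], (2*exp(2*t)) - (1) = 2*exp(2*t) - 1 is ≥ 0 throughout, so the area is a single integral of |2*exp(2*t) - 1|.
∫[0,1] (2*exp(2*t) - 1) dt = -2 + exp(2).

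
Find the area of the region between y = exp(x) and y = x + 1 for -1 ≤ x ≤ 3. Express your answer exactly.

On [-1, 3], (exp(x)) - (x + 1) = -x + exp(x) - 1 is ≥ 0 throughout, so the area is a single integral of |-x + exp(x) - 1|.
∫[-1,3] (-x + exp(x) - 1) dx = -8 - exp(-1) + exp(3).

-8 - exp(-1) + exp(3)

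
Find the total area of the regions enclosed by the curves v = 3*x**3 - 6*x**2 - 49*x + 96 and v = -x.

Set the curves equal: 3*x**3 - 6*x**2 - 49*x + 96 = -x, so 3*x**3 - 6*x**2 - 48*x + 96 = 0, which factors as 3*(x - 4)*(x - 2)*(x + 4) = 0. The curves meet at x = -4, 2, 4.
On [-4, 2], v = 3*x**3 - 6*x**2 - 49*x + 96 is on top; that piece has area ∫[-4,2] (3*x**3 - 6*x**2 - 48*x + 96) dx = 540.
On [2, 4], v = -x is on top; that piece has area ∫[2,4] (-(3*x**3 - 6*x**2 - 48*x + 96)) dx = 28.
Total enclosed area = 540 + 28 = 568.

568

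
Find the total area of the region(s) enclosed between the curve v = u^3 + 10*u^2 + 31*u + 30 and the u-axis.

The curve meets the u-axis where u^3 + 10*u^2 + 31*u + 30 = 0, i.e. (u + 2)*(u + 3)*(u + 5) = 0, at u = -5, -3, -2.
On [-5, -3] the curve lies above the axis; ∫[-5,-3] (u^3 + 10*u^2 + 31*u + 30) du = 8/3, giving area 8/3.
On [-3, -2] the curve lies below the axis; ∫[-3,-2] (u^3 + 10*u^2 + 31*u + 30) du = -5/12, giving area 5/12.
Total area = 8/3 + 5/12 = 37/12.

37/12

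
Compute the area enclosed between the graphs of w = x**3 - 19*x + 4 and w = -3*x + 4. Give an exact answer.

128

Set the curves equal: x**3 - 19*x + 4 = -3*x + 4, so x**3 - 16*x = 0, which factors as x*(x - 4)*(x + 4) = 0. The curves meet at x = -4, 0, 4.
On [-4, 0], w = x**3 - 19*x + 4 is on top; that piece has area ∫[-4,0] (x**3 - 16*x) dx = 64.
On [0, 4], w = -3*x + 4 is on top; that piece has area ∫[0,4] (-(x**3 - 16*x)) dx = 64.
Total enclosed area = 64 + 64 = 128.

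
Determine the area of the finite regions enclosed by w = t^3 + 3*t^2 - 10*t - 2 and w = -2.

Set the curves equal: t^3 + 3*t^2 - 10*t - 2 = -2, so t^3 + 3*t^2 - 10*t = 0, which factors as t*(t - 2)*(t + 5) = 0. The curves meet at t = -5, 0, 2.
On [-5, 0], w = t^3 + 3*t^2 - 10*t - 2 is on top; that piece has area ∫[-5,0] (t^3 + 3*t^2 - 10*t) dt = 375/4.
On [0, 2], w = -2 is on top; that piece has area ∫[0,2] (-(t^3 + 3*t^2 - 10*t)) dt = 8.
Total enclosed area = 375/4 + 8 = 407/4.

407/4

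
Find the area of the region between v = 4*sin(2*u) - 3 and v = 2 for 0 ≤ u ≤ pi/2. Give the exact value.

-4 + 5*pi/2

On [0, pi/2], (4*sin(2*u) - 3) - (2) = 4*sin(2*u) - 5 is ≤ 0 throughout, so the area is a single integral of |4*sin(2*u) - 5|.
∫[0,pi/2] (4*sin(2*u) - 5) du = 4 - 5*pi/2; the area of that piece is -4 + 5*pi/2.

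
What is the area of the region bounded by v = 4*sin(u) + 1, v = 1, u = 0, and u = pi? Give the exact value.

On [0, pi], (4*sin(u) + 1) - (1) = 4*sin(u) is ≥ 0 throughout, so the area is a single integral of |4*sin(u)|.
∫[0,pi] (4*sin(u)) du = 8.

8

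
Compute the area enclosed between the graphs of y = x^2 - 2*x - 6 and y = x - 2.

125/6

Set the curves equal: x^2 - 2*x - 6 = x - 2, so x^2 - 3*x - 4 = 0, which factors as (x - 4)*(x + 1) = 0. The curves meet at x = -1, 4.
On [-1, 4], y = x - 2 is on top; that piece has area ∫[-1,4] (-(x^2 - 3*x - 4)) dx = 125/6.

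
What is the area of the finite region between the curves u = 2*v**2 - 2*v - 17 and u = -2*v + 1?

Both boundary curves give u as a function of v, so integrate with respect to v. Setting them equal: 2*v**2 - 18 = 0, i.e. 2*(v - 3)*(v + 3) = 0, so they meet at v = -3, 3.
For v in [-3, 3], u = 2*v**2 - 2*v - 17 is on the left; area = ∫[-3,3] (-(2*v**2 - 18)) dv = 72.

72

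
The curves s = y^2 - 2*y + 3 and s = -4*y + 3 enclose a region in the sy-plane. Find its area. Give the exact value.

4/3

Both boundary curves give s as a function of y, so integrate with respect to y. Setting them equal: y^2 + 2*y = 0, i.e. y*(y + 2) = 0, so they meet at y = -2, 0.
For y in [-2, 0], s = y^2 - 2*y + 3 is on the left; area = ∫[-2,0] (-(y^2 + 2*y)) dy = 4/3.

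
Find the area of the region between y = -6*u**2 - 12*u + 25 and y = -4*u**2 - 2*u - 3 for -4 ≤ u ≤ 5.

The difference (-6*u**2 - 12*u + 25) - (-4*u**2 - 2*u - 3) = -2*u**2 - 10*u + 28 changes sign at u = 2 inside [-4, 5], so split the integral there.
∫[-4,2] (-2*u**2 - 10*u + 28) du = 180.
∫[2,5] (-2*u**2 - 10*u + 28) du = -99; the area of that piece is 99.
Total area = 180 + 99 = 279.

279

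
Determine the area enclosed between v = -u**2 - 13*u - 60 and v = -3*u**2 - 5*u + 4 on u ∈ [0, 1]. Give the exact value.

On [0, 1], (-u**2 - 13*u - 60) - (-3*u**2 - 5*u + 4) = 2*u**2 - 8*u - 64 is ≤ 0 throughout, so the area is a single integral of |2*u**2 - 8*u - 64|.
∫[0,1] (2*u**2 - 8*u - 64) du = -202/3; the area of that piece is 202/3.

202/3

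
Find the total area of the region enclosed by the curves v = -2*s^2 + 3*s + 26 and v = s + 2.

Set the curves equal: -2*s^2 + 3*s + 26 = s + 2, so -2*s^2 + 2*s + 24 = 0, which factors as -2*(s - 4)*(s + 3) = 0. The curves meet at s = -3, 4.
On [-3, 4], v = -2*s^2 + 3*s + 26 is on top; that piece has area ∫[-3,4] (-2*s^2 + 2*s + 24) ds = 343/3.

343/3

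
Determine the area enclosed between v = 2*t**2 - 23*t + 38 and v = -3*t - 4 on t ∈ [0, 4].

172/3

The difference (2*t**2 - 23*t + 38) - (-3*t - 4) = 2*t**2 - 20*t + 42 changes sign at t = 3 inside [0, 4], so split the integral there.
∫[0,3] (2*t**2 - 20*t + 42) dt = 54.
∫[3,4] (2*t**2 - 20*t + 42) dt = -10/3; the area of that piece is 10/3.
Total area = 54 + 10/3 = 172/3.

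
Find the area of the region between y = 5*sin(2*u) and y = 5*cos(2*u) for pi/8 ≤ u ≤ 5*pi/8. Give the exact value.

5*sqrt(2)

On [pi/8, 5*pi/8], (5*sin(2*u)) - (5*cos(2*u)) = 5*sin(2*u) - 5*cos(2*u) is ≥ 0 throughout, so the area is a single integral of |5*sin(2*u) - 5*cos(2*u)|.
∫[pi/8,5*pi/8] (5*sin(2*u) - 5*cos(2*u)) du = 5*sqrt(2).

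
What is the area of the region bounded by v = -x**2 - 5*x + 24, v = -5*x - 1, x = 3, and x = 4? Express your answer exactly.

38/3

On [3, 4], (-x**2 - 5*x + 24) - (-5*x - 1) = -x**2 + 25 is ≥ 0 throughout, so the area is a single integral of |-x**2 + 25|.
∫[3,4] (-x**2 + 25) dx = 38/3.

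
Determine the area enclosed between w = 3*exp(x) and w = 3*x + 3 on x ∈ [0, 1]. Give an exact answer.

On [0, 1], (3*exp(x)) - (3*x + 3) = -3*x + 3*exp(x) - 3 is ≥ 0 throughout, so the area is a single integral of |-3*x + 3*exp(x) - 3|.
∫[0,1] (-3*x + 3*exp(x) - 3) dx = -15/2 + 3*exp(1).

-15/2 + 3*exp(1)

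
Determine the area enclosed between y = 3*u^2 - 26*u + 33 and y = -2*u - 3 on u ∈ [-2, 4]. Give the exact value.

176

The difference (3*u^2 - 26*u + 33) - (-2*u - 3) = 3*u^2 - 24*u + 36 changes sign at u = 2 inside [-2, 4], so split the integral there.
∫[-2,2] (3*u^2 - 24*u + 36) du = 160.
∫[2,4] (3*u^2 - 24*u + 36) du = -16; the area of that piece is 16.
Total area = 160 + 16 = 176.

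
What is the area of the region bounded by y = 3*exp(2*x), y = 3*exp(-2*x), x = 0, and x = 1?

On [0, 1], (3*exp(2*x)) - (3*exp(-2*x)) = 3*exp(2*x) - 3*exp(-2*x) is ≥ 0 throughout, so the area is a single integral of |3*exp(2*x) - 3*exp(-2*x)|.
∫[0,1] (3*exp(2*x) - 3*exp(-2*x)) dx = -3 + 3*exp(-2)/2 + 3*exp(2)/2.

-3 + 3*exp(-2)/2 + 3*exp(2)/2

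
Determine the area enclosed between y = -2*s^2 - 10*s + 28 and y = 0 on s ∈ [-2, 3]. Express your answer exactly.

The difference (-2*s^2 - 10*s + 28) - (0) = -2*s^2 - 10*s + 28 changes sign at s = 2 inside [-2, 3], so split the integral there.
∫[-2,2] (-2*s^2 - 10*s + 28) ds = 304/3.
∫[2,3] (-2*s^2 - 10*s + 28) ds = -29/3; the area of that piece is 29/3.
Total area = 304/3 + 29/3 = 111.

111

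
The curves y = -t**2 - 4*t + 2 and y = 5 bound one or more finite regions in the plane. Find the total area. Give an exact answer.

4/3

Set the curves equal: -t**2 - 4*t + 2 = 5, so -t**2 - 4*t - 3 = 0, which factors as -(t + 1)*(t + 3) = 0. The curves meet at t = -3, -1.
On [-3, -1], y = -t**2 - 4*t + 2 is on top; that piece has area ∫[-3,-1] (-t**2 - 4*t - 3) dt = 4/3.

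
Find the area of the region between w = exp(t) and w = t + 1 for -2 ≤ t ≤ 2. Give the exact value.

On [-2, 2], (exp(t)) - (t + 1) = -t + exp(t) - 1 is ≥ 0 throughout, so the area is a single integral of |-t + exp(t) - 1|.
∫[-2,2] (-t + exp(t) - 1) dt = -4 - exp(-2) + exp(2).

-4 - exp(-2) + exp(2)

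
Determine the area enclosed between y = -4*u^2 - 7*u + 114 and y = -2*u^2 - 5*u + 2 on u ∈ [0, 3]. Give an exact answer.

On [0, 3], (-4*u^2 - 7*u + 114) - (-2*u^2 - 5*u + 2) = -2*u^2 - 2*u + 112 is ≥ 0 throughout, so the area is a single integral of |-2*u^2 - 2*u + 112|.
∫[0,3] (-2*u^2 - 2*u + 112) du = 309.

309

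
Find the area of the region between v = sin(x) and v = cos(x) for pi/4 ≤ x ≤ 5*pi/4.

On [pi/4, 5*pi/4], (sin(x)) - (cos(x)) = sin(x) - cos(x) is ≥ 0 throughout, so the area is a single integral of |sin(x) - cos(x)|.
∫[pi/4,5*pi/4] (sin(x) - cos(x)) dx = 2*sqrt(2).

2*sqrt(2)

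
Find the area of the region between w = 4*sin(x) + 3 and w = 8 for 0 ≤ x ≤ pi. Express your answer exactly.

-8 + 5*pi

On [0, pi], (4*sin(x) + 3) - (8) = 4*sin(x) - 5 is ≤ 0 throughout, so the area is a single integral of |4*sin(x) - 5|.
∫[0,pi] (4*sin(x) - 5) dx = 8 - 5*pi; the area of that piece is -8 + 5*pi.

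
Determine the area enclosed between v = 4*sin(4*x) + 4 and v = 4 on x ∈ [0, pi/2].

4

The difference (4*sin(4*x) + 4) - (4) = 4*sin(4*x) changes sign at x = pi/4 inside [0, pi/2], so split the integral there.
∫[0,pi/4] (4*sin(4*x)) dx = 2.
∫[pi/4,pi/2] (4*sin(4*x)) dx = -2; the area of that piece is 2.
Total area = 2 + 2 = 4.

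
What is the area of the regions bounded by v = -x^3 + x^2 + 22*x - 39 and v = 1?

Set the curves equal: -x^3 + x^2 + 22*x - 39 = 1, so -x^3 + x^2 + 22*x - 40 = 0, which factors as -(x - 4)*(x - 2)*(x + 5) = 0. The curves meet at x = -5, 2, 4.
On [-5, 2], v = 1 is on top; that piece has area ∫[-5,2] (-(-x^3 + x^2 + 22*x - 40)) dx = 3773/12.
On [2, 4], v = -x^3 + x^2 + 22*x - 39 is on top; that piece has area ∫[2,4] (-x^3 + x^2 + 22*x - 40) dx = 32/3.
Total enclosed area = 3773/12 + 32/3 = 3901/12.

3901/12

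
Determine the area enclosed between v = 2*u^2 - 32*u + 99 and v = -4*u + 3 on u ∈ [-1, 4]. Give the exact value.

On [-1, 4], (2*u^2 - 32*u + 99) - (-4*u + 3) = 2*u^2 - 28*u + 96 is ≥ 0 throughout, so the area is a single integral of |2*u^2 - 28*u + 96|.
∫[-1,4] (2*u^2 - 28*u + 96) du = 940/3.

940/3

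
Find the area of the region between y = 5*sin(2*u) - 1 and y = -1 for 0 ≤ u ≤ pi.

10

The difference (5*sin(2*u) - 1) - (-1) = 5*sin(2*u) changes sign at u = pi/2 inside [0, pi], so split the integral there.
∫[0,pi/2] (5*sin(2*u)) du = 5.
∫[pi/2,pi] (5*sin(2*u)) du = -5; the area of that piece is 5.
Total area = 5 + 5 = 10.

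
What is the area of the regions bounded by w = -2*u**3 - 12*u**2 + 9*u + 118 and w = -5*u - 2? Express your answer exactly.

517

Set the curves equal: -2*u**3 - 12*u**2 + 9*u + 118 = -5*u - 2, so -2*u**3 - 12*u**2 + 14*u + 120 = 0, which factors as -2*(u - 3)*(u + 4)*(u + 5) = 0. The curves meet at u = -5, -4, 3.
On [-5, -4], w = -5*u - 2 is on top; that piece has area ∫[-5,-4] (-(-2*u**3 - 12*u**2 + 14*u + 120)) du = 5/2.
On [-4, 3], w = -2*u**3 - 12*u**2 + 9*u + 118 is on top; that piece has area ∫[-4,3] (-2*u**3 - 12*u**2 + 14*u + 120) du = 1029/2.
Total enclosed area = 5/2 + 1029/2 = 517.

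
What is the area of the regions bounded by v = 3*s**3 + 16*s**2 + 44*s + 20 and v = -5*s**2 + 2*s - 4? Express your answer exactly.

37/4

Set the curves equal: 3*s**3 + 16*s**2 + 44*s + 20 = -5*s**2 + 2*s - 4, so 3*s**3 + 21*s**2 + 42*s + 24 = 0, which factors as 3*(s + 1)*(s + 2)*(s + 4) = 0. The curves meet at s = -4, -2, -1.
On [-4, -2], v = 3*s**3 + 16*s**2 + 44*s + 20 is on top; that piece has area ∫[-4,-2] (3*s**3 + 21*s**2 + 42*s + 24) ds = 8.
On [-2, -1], v = -5*s**2 + 2*s - 4 is on top; that piece has area ∫[-2,-1] (-(3*s**3 + 21*s**2 + 42*s + 24)) ds = 5/4.
Total enclosed area = 8 + 5/4 = 37/4.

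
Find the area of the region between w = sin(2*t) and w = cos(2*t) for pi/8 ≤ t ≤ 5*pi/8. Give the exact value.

sqrt(2)

On [pi/8, 5*pi/8], (sin(2*t)) - (cos(2*t)) = sin(2*t) - cos(2*t) is ≥ 0 throughout, so the area is a single integral of |sin(2*t) - cos(2*t)|.
∫[pi/8,5*pi/8] (sin(2*t) - cos(2*t)) dt = sqrt(2).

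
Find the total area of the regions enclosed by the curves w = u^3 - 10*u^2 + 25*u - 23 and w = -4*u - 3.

Set the curves equal: u^3 - 10*u^2 + 25*u - 23 = -4*u - 3, so u^3 - 10*u^2 + 29*u - 20 = 0, which factors as (u - 5)*(u - 4)*(u - 1) = 0. The curves meet at u = 1, 4, 5.
On [1, 4], w = u^3 - 10*u^2 + 25*u - 23 is on top; that piece has area ∫[1,4] (u^3 - 10*u^2 + 29*u - 20) du = 45/4.
On [4, 5], w = -4*u - 3 is on top; that piece has area ∫[4,5] (-(u^3 - 10*u^2 + 29*u - 20)) du = 7/12.
Total enclosed area = 45/4 + 7/12 = 71/6.

71/6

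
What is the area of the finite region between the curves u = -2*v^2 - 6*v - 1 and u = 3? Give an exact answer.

1/3

Both boundary curves give u as a function of v, so integrate with respect to v. Setting them equal: -2*v^2 - 6*v - 4 = 0, i.e. -2*(v + 1)*(v + 2) = 0, so they meet at v = -2, -1.
For v in [-2, -1], u = -2*v^2 - 6*v - 1 is on the right; area = ∫[-2,-1] (-2*v^2 - 6*v - 4) dv = 1/3.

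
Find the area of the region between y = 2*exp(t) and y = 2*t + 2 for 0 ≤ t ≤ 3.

-17 + 2*exp(3)

On [0, 3], (2*exp(t)) - (2*t + 2) = -2*t + 2*exp(t) - 2 is ≥ 0 throughout, so the area is a single integral of |-2*t + 2*exp(t) - 2|.
∫[0,3] (-2*t + 2*exp(t) - 2) dt = -17 + 2*exp(3).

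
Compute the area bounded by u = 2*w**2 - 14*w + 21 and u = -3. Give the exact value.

1/3

Both boundary curves give u as a function of w, so integrate with respect to w. Setting them equal: 2*w**2 - 14*w + 24 = 0, i.e. 2*(w - 4)*(w - 3) = 0, so they meet at w = 3, 4.
For w in [3, 4], u = 2*w**2 - 14*w + 21 is on the left; area = ∫[3,4] (-(2*w**2 - 14*w + 24)) dw = 1/3.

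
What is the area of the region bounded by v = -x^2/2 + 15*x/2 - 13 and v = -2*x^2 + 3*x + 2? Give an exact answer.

Set the curves equal: -x^2/2 + 15*x/2 - 13 = -2*x^2 + 3*x + 2, so 3*x^2/2 + 9*x/2 - 15 = 0, which factors as 3*(x - 2)*(x + 5)/2 = 0. The curves meet at x = -5, 2.
On [-5, 2], v = -2*x^2 + 3*x + 2 is on top; that piece has area ∫[-5,2] (-(3*x^2/2 + 9*x/2 - 15)) dx = 343/4.

343/4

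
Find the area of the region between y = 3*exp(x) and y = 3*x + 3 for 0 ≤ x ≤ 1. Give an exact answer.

On [0, 1], (3*exp(x)) - (3*x + 3) = -3*x + 3*exp(x) - 3 is ≥ 0 throughout, so the area is a single integral of |-3*x + 3*exp(x) - 3|.
∫[0,1] (-3*x + 3*exp(x) - 3) dx = -15/2 + 3*exp(1).

-15/2 + 3*exp(1)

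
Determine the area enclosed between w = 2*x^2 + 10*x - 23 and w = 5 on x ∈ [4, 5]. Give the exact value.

173/3

On [4, 5], (2*x^2 + 10*x - 23) - (5) = 2*x^2 + 10*x - 28 is ≥ 0 throughout, so the area is a single integral of |2*x^2 + 10*x - 28|.
∫[4,5] (2*x^2 + 10*x - 28) dx = 173/3.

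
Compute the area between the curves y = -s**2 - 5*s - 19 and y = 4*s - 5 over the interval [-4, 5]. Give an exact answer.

1465/6

The difference (-s**2 - 5*s - 19) - (4*s - 5) = -s**2 - 9*s - 14 changes sign at s = -2 inside [-4, 5], so split the integral there.
∫[-4,-2] (-s**2 - 9*s - 14) ds = 22/3.
∫[-2,5] (-s**2 - 9*s - 14) ds = -1421/6; the area of that piece is 1421/6.
Total area = 22/3 + 1421/6 = 1465/6.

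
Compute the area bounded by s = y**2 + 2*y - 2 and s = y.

Both boundary curves give s as a function of y, so integrate with respect to y. Setting them equal: y**2 + y - 2 = 0, i.e. (y - 1)*(y + 2) = 0, so they meet at y = -2, 1.
For y in [-2, 1], s = y**2 + 2*y - 2 is on the left; area = ∫[-2,1] (-(y**2 + y - 2)) dy = 9/2.

9/2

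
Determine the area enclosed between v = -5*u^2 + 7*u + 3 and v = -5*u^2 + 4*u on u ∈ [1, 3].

18

On [1, 3], (-5*u^2 + 7*u + 3) - (-5*u^2 + 4*u) = 3*u + 3 is ≥ 0 throughout, so the area is a single integral of |3*u + 3|.
∫[1,3] (3*u + 3) du = 18.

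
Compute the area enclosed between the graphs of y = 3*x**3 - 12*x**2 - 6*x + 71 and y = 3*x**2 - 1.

443/2

Set the curves equal: 3*x**3 - 12*x**2 - 6*x + 71 = 3*x**2 - 1, so 3*x**3 - 15*x**2 - 6*x + 72 = 0, which factors as 3*(x - 4)*(x - 3)*(x + 2) = 0. The curves meet at x = -2, 3, 4.
On [-2, 3], y = 3*x**3 - 12*x**2 - 6*x + 71 is on top; that piece has area ∫[-2,3] (3*x**3 - 15*x**2 - 6*x + 72) dx = 875/4.
On [3, 4], y = 3*x**2 - 1 is on top; that piece has area ∫[3,4] (-(3*x**3 - 15*x**2 - 6*x + 72)) dx = 11/4.
Total enclosed area = 875/4 + 11/4 = 443/2.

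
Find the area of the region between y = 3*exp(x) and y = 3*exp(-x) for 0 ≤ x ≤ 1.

On [0, 1], (3*exp(x)) - (3*exp(-x)) = 3*exp(x) - 3*exp(-x) is ≥ 0 throughout, so the area is a single integral of |3*exp(x) - 3*exp(-x)|.
∫[0,1] (3*exp(x) - 3*exp(-x)) dx = -6 + 3*exp(-1) + 3*exp(1).

-6 + 3*exp(-1) + 3*exp(1)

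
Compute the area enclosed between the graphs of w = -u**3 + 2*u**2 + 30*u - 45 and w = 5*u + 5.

Set the curves equal: -u**3 + 2*u**2 + 30*u - 45 = 5*u + 5, so -u**3 + 2*u**2 + 25*u - 50 = 0, which factors as -(u - 5)*(u - 2)*(u + 5) = 0. The curves meet at u = -5, 2, 5.
On [-5, 2], w = 5*u + 5 is on top; that piece has area ∫[-5,2] (-(-u**3 + 2*u**2 + 25*u - 50)) du = 4459/12.
On [2, 5], w = -u**3 + 2*u**2 + 30*u - 45 is on top; that piece has area ∫[2,5] (-u**3 + 2*u**2 + 25*u - 50) du = 153/4.
Total enclosed area = 4459/12 + 153/4 = 2459/6.

2459/6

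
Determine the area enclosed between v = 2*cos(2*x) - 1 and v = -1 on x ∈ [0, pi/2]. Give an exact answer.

The difference (2*cos(2*x) - 1) - (-1) = 2*cos(2*x) changes sign at x = pi/4 inside [0, pi/2], so split the integral there.
∫[0,pi/4] (2*cos(2*x)) dx = 1.
∫[pi/4,pi/2] (2*cos(2*x)) dx = -1; the area of that piece is 1.
Total area = 1 + 1 = 2.

2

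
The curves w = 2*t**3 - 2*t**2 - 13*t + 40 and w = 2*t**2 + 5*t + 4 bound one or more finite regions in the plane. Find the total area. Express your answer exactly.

Set the curves equal: 2*t**3 - 2*t**2 - 13*t + 40 = 2*t**2 + 5*t + 4, so 2*t**3 - 4*t**2 - 18*t + 36 = 0, which factors as 2*(t - 3)*(t - 2)*(t + 3) = 0. The curves meet at t = -3, 2, 3.
On [-3, 2], w = 2*t**3 - 2*t**2 - 13*t + 40 is on top; that piece has area ∫[-3,2] (2*t**3 - 4*t**2 - 18*t + 36) dt = 875/6.
On [2, 3], w = 2*t**2 + 5*t + 4 is on top; that piece has area ∫[2,3] (-(2*t**3 - 4*t**2 - 18*t + 36)) dt = 11/6.
Total enclosed area = 875/6 + 11/6 = 443/3.

443/3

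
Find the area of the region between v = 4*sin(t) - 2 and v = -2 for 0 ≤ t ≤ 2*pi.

16

The difference (4*sin(t) - 2) - (-2) = 4*sin(t) changes sign at t = pi inside [0, 2*pi], so split the integral there.
∫[0,pi] (4*sin(t)) dt = 8.
∫[pi,2*pi] (4*sin(t)) dt = -8; the area of that piece is 8.
Total area = 8 + 8 = 16.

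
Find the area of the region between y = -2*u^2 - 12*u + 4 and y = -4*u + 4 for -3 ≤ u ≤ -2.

22/3

On [-3, -2], (-2*u^2 - 12*u + 4) - (-4*u + 4) = -2*u^2 - 8*u is ≥ 0 throughout, so the area is a single integral of |-2*u^2 - 8*u|.
∫[-3,-2] (-2*u^2 - 8*u) du = 22/3.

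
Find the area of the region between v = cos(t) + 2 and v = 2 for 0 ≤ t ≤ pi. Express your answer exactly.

The difference (cos(t) + 2) - (2) = cos(t) changes sign at t = pi/2 inside [0, pi], so split the integral there.
∫[0,pi/2] (cos(t)) dt = 1.
∫[pi/2,pi] (cos(t)) dt = -1; the area of that piece is 1.
Total area = 1 + 1 = 2.

2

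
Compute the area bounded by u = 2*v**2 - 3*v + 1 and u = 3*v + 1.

9

Both boundary curves give u as a function of v, so integrate with respect to v. Setting them equal: 2*v**2 - 6*v = 0, i.e. 2*v*(v - 3) = 0, so they meet at v = 0, 3.
For v in [0, 3], u = 2*v**2 - 3*v + 1 is on the left; area = ∫[0,3] (-(2*v**2 - 6*v)) dv = 9.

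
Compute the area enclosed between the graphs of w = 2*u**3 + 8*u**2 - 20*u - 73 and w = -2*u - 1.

1741/6

Set the curves equal: 2*u**3 + 8*u**2 - 20*u - 73 = -2*u - 1, so 2*u**3 + 8*u**2 - 18*u - 72 = 0, which factors as 2*(u - 3)*(u + 3)*(u + 4) = 0. The curves meet at u = -4, -3, 3.
On [-4, -3], w = 2*u**3 + 8*u**2 - 20*u - 73 is on top; that piece has area ∫[-4,-3] (2*u**3 + 8*u**2 - 18*u - 72) du = 13/6.
On [-3, 3], w = -2*u - 1 is on top; that piece has area ∫[-3,3] (-(2*u**3 + 8*u**2 - 18*u - 72)) du = 288.
Total enclosed area = 13/6 + 288 = 1741/6.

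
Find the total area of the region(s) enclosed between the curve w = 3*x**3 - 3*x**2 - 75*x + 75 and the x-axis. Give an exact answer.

The curve meets the x-axis where 3*x**3 - 3*x**2 - 75*x + 75 = 0, i.e. 3*(x - 5)*(x - 1)*(x + 5) = 0, at x = -5, 1, 5.
On [-5, 1] the curve lies above the axis; ∫[-5,1] (3*x**3 - 3*x**2 - 75*x + 75) dx = 756, giving area 756.
On [1, 5] the curve lies below the axis; ∫[1,5] (3*x**3 - 3*x**2 - 75*x + 75) dx = -256, giving area 256.
Total area = 756 + 256 = 1012.

1012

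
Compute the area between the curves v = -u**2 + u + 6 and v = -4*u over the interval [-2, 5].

347/6

The difference (-u**2 + u + 6) - (-4*u) = -u**2 + 5*u + 6 changes sign at u = -1 inside [-2, 5], so split the integral there.
∫[-2,-1] (-u**2 + 5*u + 6) du = -23/6; the area of that piece is 23/6.
∫[-1,5] (-u**2 + 5*u + 6) du = 54.
Total area = 23/6 + 54 = 347/6.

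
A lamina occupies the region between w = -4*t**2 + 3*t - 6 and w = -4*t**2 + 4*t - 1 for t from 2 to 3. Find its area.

15/2

On [2, 3], (-4*t**2 + 3*t - 6) - (-4*t**2 + 4*t - 1) = -t - 5 is ≤ 0 throughout, so the area is a single integral of |-t - 5|.
∫[2,3] (-t - 5) dt = -15/2; the area of that piece is 15/2.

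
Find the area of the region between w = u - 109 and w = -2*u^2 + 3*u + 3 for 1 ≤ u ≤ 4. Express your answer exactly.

On [1, 4], (u - 109) - (-2*u^2 + 3*u + 3) = 2*u^2 - 2*u - 112 is ≤ 0 throughout, so the area is a single integral of |2*u^2 - 2*u - 112|.
∫[1,4] (2*u^2 - 2*u - 112) du = -309; the area of that piece is 309.

309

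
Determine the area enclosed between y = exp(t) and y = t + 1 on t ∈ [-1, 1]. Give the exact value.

On [-1, 1], (exp(t)) - (t + 1) = -t + exp(t) - 1 is ≥ 0 throughout, so the area is a single integral of |-t + exp(t) - 1|.
∫[-1,1] (-t + exp(t) - 1) dt = -2 - exp(-1) + exp(1).

-2 - exp(-1) + exp(1)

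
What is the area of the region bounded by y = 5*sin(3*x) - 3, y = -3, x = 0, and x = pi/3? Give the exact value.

10/3

On [0, pi/3], (5*sin(3*x) - 3) - (-3) = 5*sin(3*x) is ≥ 0 throughout, so the area is a single integral of |5*sin(3*x)|.
∫[0,pi/3] (5*sin(3*x)) dx = 10/3.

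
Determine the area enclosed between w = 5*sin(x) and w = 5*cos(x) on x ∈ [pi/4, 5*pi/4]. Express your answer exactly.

10*sqrt(2)

On [pi/4, 5*pi/4], (5*sin(x)) - (5*cos(x)) = 5*sin(x) - 5*cos(x) is ≥ 0 throughout, so the area is a single integral of |5*sin(x) - 5*cos(x)|.
∫[pi/4,5*pi/4] (5*sin(x) - 5*cos(x)) dx = 10*sqrt(2).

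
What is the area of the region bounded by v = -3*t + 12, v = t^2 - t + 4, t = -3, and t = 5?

The difference (-3*t + 12) - (t^2 - t + 4) = -t^2 - 2*t + 8 changes sign at t = 2 inside [-3, 5], so split the integral there.
∫[-3,2] (-t^2 - 2*t + 8) dt = 100/3.
∫[2,5] (-t^2 - 2*t + 8) dt = -36; the area of that piece is 36.
Total area = 100/3 + 36 = 208/3.

208/3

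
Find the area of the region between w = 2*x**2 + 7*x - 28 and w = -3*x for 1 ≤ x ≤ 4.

149/3

The difference (2*x**2 + 7*x - 28) - (-3*x) = 2*x**2 + 10*x - 28 changes sign at x = 2 inside [1, 4], so split the integral there.
∫[1,2] (2*x**2 + 10*x - 28) dx = -25/3; the area of that piece is 25/3.
∫[2,4] (2*x**2 + 10*x - 28) dx = 124/3.
Total area = 25/3 + 124/3 = 149/3.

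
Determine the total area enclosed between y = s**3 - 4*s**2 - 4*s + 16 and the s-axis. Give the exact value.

148/3

The curve meets the s-axis where s**3 - 4*s**2 - 4*s + 16 = 0, i.e. (s - 4)*(s - 2)*(s + 2) = 0, at s = -2, 2, 4.
On [-2, 2] the curve lies above the axis; ∫[-2,2] (s**3 - 4*s**2 - 4*s + 16) ds = 128/3, giving area 128/3.
On [2, 4] the curve lies below the axis; ∫[2,4] (s**3 - 4*s**2 - 4*s + 16) ds = -20/3, giving area 20/3.
Total area = 128/3 + 20/3 = 148/3.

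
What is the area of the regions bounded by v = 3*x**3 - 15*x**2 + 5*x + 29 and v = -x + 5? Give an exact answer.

253/4

Set the curves equal: 3*x**3 - 15*x**2 + 5*x + 29 = -x + 5, so 3*x**3 - 15*x**2 + 6*x + 24 = 0, which factors as 3*(x - 4)*(x - 2)*(x + 1) = 0. The curves meet at x = -1, 2, 4.
On [-1, 2], v = 3*x**3 - 15*x**2 + 5*x + 29 is on top; that piece has area ∫[-1,2] (3*x**3 - 15*x**2 + 6*x + 24) dx = 189/4.
On [2, 4], v = -x + 5 is on top; that piece has area ∫[2,4] (-(3*x**3 - 15*x**2 + 6*x + 24)) dx = 16.
Total enclosed area = 189/4 + 16 = 253/4.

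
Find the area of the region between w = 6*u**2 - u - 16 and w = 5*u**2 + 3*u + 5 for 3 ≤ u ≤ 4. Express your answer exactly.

68/3

On [3, 4], (6*u**2 - u - 16) - (5*u**2 + 3*u + 5) = u**2 - 4*u - 21 is ≤ 0 throughout, so the area is a single integral of |u**2 - 4*u - 21|.
∫[3,4] (u**2 - 4*u - 21) du = -68/3; the area of that piece is 68/3.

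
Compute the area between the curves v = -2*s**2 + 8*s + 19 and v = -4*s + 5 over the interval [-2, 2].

The difference (-2*s**2 + 8*s + 19) - (-4*s + 5) = -2*s**2 + 12*s + 14 changes sign at s = -1 inside [-2, 2], so split the integral there.
∫[-2,-1] (-2*s**2 + 12*s + 14) ds = -26/3; the area of that piece is 26/3.
∫[-1,2] (-2*s**2 + 12*s + 14) ds = 54.
Total area = 26/3 + 54 = 188/3.

188/3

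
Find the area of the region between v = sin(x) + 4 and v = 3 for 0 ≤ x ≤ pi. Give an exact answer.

2 + pi

On [0, pi], (sin(x) + 4) - (3) = sin(x) + 1 is ≥ 0 throughout, so the area is a single integral of |sin(x) + 1|.
∫[0,pi] (sin(x) + 1) dx = 2 + pi.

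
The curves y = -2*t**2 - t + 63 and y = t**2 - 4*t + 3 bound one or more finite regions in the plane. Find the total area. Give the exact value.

729/2

Set the curves equal: -2*t**2 - t + 63 = t**2 - 4*t + 3, so -3*t**2 + 3*t + 60 = 0, which factors as -3*(t - 5)*(t + 4) = 0. The curves meet at t = -4, 5.
On [-4, 5], y = -2*t**2 - t + 63 is on top; that piece has area ∫[-4,5] (-3*t**2 + 3*t + 60) dt = 729/2.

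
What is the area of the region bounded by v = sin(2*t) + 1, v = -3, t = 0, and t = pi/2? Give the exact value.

1 + 2*pi

On [0, pi/2], (sin(2*t) + 1) - (-3) = sin(2*t) + 4 is ≥ 0 throughout, so the area is a single integral of |sin(2*t) + 4|.
∫[0,pi/2] (sin(2*t) + 4) dt = 1 + 2*pi.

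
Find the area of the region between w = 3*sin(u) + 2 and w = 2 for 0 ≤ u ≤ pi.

On [0, pi], (3*sin(u) + 2) - (2) = 3*sin(u) is ≥ 0 throughout, so the area is a single integral of |3*sin(u)|.
∫[0,pi] (3*sin(u)) du = 6.

6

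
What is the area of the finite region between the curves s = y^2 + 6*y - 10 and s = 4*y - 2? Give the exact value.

Both boundary curves give s as a function of y, so integrate with respect to y. Setting them equal: y^2 + 2*y - 8 = 0, i.e. (y - 2)*(y + 4) = 0, so they meet at y = -4, 2.
For y in [-4, 2], s = y^2 + 6*y - 10 is on the left; area = ∫[-4,2] (-(y^2 + 2*y - 8)) dy = 36.

36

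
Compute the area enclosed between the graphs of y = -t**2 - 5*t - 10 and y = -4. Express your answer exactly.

1/6

Set the curves equal: -t**2 - 5*t - 10 = -4, so -t**2 - 5*t - 6 = 0, which factors as -(t + 2)*(t + 3) = 0. The curves meet at t = -3, -2.
On [-3, -2], y = -t**2 - 5*t - 10 is on top; that piece has area ∫[-3,-2] (-t**2 - 5*t - 6) dt = 1/6.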